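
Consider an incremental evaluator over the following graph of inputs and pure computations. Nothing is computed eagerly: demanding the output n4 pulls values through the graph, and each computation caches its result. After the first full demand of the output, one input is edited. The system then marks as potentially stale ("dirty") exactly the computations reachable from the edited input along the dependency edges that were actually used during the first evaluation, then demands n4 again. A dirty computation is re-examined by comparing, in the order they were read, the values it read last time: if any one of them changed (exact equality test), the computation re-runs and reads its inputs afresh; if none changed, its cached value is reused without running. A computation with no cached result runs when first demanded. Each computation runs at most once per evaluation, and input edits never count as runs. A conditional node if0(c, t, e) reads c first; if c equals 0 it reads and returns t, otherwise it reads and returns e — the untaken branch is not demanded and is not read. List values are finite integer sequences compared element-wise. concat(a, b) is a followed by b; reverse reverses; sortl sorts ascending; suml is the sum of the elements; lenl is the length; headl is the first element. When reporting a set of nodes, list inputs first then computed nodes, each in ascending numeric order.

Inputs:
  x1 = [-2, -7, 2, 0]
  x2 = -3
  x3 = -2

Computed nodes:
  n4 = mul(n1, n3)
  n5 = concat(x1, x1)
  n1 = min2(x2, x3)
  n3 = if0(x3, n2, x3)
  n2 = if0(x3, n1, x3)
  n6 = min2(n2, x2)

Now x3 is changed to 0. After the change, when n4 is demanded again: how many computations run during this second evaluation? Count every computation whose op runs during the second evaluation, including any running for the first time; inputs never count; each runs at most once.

Run set: n1, n2, n3, n4 (4 run).
The important point: the flipped condition pulls in fresh nodes; n2 runs for the first time.

Initial pass — values computed on the first demand:
  n1 = min2(-3, -2) = -3
  n3 = if0(x3=-2 -> else branch x3) = -2
  n4 = mul(-3, -2) = 6

Second demand — change propagation:
  n1: re-runs because x3 -2->0; new result -3 (unchanged).
  n2: newly demanded (no cache) — executes and yields -3.
  n3: re-runs because x3 -2->0; x3 -2->0; new result -3.
  n4: re-runs because n3 -2->-3; new result 9.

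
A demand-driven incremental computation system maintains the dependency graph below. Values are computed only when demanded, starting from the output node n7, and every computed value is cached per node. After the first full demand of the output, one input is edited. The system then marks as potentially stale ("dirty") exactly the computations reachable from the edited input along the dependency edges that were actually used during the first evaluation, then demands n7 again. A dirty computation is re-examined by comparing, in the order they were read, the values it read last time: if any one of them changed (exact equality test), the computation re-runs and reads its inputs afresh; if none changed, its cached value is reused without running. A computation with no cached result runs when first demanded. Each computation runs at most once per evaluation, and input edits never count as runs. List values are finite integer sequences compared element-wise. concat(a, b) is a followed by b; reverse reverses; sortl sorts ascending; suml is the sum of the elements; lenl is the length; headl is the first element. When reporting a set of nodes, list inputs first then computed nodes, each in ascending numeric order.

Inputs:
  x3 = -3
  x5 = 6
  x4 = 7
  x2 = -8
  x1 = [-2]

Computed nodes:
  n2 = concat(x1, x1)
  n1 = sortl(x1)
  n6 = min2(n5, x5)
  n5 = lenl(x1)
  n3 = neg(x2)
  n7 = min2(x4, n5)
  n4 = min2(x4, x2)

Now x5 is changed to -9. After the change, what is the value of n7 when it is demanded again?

First evaluation (everything demanded from the output):
  n5 = lenl([-2]) = 1
  n7 = min2(7, 1) = 1

Propagation after the edit:
  x5 feeds no computation that the output demands — nothing is marked dirty and nothing runs.

Key observation: x5 is never demanded by the output, so the edit triggers no recomputation at all.

New value of n7: 1.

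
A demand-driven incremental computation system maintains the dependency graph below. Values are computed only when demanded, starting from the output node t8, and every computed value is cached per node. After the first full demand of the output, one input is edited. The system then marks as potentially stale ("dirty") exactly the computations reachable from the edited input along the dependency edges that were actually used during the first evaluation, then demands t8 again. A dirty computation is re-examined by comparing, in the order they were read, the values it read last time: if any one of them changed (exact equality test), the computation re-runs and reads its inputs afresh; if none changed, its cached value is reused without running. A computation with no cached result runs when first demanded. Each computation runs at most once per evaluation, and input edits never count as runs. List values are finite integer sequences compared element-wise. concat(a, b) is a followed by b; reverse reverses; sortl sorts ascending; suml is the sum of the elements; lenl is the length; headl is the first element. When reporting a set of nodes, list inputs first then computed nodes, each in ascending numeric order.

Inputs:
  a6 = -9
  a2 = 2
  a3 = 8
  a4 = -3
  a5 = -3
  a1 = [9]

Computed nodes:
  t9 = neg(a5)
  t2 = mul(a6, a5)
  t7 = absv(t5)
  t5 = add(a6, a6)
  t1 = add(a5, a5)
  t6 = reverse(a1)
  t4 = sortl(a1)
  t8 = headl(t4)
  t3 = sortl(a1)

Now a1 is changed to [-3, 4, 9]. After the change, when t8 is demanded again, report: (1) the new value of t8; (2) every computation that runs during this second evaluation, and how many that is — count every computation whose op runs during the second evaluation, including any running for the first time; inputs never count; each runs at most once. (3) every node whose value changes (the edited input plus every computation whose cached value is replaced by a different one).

New value of t8: -3.
Computations that run: t4, t8 — 2 in total.
Values that change: a1, t4, t8.

First evaluation (everything demanded from the output):
  t4 = sortl([9]) = [9]
  t8 = headl([9]) = 9

Propagation after the edit:
  t4: runs — a1 [9]->[-3, 4, 9]; result [-3, 4, 9].
  t8: runs — t4 [9]->[-3, 4, 9]; result -3.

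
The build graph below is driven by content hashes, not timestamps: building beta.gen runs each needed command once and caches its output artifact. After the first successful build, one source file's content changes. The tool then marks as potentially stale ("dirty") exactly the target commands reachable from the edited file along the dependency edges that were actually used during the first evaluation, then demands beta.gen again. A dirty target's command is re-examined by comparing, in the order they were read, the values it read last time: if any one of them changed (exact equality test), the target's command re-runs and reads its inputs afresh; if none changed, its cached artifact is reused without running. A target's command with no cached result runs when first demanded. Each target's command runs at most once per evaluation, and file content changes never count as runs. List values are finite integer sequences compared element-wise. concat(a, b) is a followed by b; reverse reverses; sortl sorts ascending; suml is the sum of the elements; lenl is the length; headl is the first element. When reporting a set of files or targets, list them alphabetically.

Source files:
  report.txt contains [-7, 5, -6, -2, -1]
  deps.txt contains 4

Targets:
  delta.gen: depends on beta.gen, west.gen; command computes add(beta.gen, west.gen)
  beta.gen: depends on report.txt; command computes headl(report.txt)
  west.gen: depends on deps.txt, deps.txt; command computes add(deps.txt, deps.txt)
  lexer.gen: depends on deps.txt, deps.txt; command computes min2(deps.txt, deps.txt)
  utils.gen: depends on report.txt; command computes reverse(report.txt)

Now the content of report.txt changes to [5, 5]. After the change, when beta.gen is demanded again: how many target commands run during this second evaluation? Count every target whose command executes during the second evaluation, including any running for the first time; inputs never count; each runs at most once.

Run set: beta.gen (1 run).

Initial pass — values computed on the first demand:
  beta.gen = headl([-7, 5, -6, -2, -1]) = -7

Second demand — change propagation:
  beta.gen: re-runs because report.txt [-7, 5, -6, -2, -1]->[5, 5]; new result 5.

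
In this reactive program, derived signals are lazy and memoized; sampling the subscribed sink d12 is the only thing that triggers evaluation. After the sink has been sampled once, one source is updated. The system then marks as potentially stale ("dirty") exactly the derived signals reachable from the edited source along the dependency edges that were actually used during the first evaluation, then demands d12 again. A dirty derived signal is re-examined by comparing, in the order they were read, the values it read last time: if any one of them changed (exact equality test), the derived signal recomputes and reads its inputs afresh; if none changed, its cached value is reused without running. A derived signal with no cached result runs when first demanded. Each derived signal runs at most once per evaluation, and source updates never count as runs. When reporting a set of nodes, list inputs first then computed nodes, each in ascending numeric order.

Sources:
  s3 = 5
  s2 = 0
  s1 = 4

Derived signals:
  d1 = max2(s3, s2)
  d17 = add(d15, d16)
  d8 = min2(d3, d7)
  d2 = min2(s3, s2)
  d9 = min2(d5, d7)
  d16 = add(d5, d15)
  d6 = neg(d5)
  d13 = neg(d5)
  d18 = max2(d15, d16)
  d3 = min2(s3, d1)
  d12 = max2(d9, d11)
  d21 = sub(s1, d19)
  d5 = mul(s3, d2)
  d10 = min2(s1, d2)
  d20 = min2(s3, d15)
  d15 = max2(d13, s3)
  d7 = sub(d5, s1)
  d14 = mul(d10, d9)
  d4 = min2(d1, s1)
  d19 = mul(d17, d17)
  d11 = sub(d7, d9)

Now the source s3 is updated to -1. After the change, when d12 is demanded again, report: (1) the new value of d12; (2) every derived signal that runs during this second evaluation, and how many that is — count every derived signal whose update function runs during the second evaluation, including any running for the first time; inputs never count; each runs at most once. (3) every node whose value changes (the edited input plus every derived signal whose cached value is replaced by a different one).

Demanding d12 again yields 0.
6 derived signals run: d2, d5, d7, d9, d11, d12.
The nodes whose values change: s3, d2, d5, d7, d9.

First demand of the output computes:
  d2 = min2(5, 0) = 0
  d5 = mul(5, 0) = 0
  d7 = sub(0, 4) = -4
  d9 = min2(0, -4) = -4
  d11 = sub(-4, -4) = 0
  d12 = max2(-4, 0) = 0

After the edit, cleaning proceeds:
  d2: a read changed (s3 5->-1) — executes, giving -1.
  d5: a read changed (s3 5->-1; d2 0->-1) — executes, giving 1.
  d7: a read changed (d5 0->1) — executes, giving -3.
  d9: a read changed (d5 0->1; d7 -4->-3) — executes, giving -3.
  d11: a read changed (d7 -4->-3; d9 -4->-3) — executes, giving 0 — identical to its old value.
  d12: a read changed (d9 -4->-3) — executes, giving 0 — identical to its old value.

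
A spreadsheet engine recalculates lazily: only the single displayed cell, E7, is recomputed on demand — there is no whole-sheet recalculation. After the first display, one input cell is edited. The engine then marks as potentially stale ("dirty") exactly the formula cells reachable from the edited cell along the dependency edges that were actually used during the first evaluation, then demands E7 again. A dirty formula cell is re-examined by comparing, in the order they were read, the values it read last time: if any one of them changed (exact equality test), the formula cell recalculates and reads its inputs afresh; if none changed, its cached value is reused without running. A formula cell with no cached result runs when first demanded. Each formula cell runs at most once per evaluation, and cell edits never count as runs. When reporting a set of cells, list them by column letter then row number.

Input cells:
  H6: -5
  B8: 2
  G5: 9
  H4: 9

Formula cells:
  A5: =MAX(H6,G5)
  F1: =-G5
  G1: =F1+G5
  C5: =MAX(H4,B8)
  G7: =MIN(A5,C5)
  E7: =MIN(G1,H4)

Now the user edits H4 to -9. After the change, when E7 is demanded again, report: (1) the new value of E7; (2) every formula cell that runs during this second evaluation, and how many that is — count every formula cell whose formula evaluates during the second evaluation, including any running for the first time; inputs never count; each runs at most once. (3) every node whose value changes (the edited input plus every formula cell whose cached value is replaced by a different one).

New value of E7: -9.
Formula cells that run: E7 — 1 in total.
Values that change: E7, H4.

First evaluation (everything demanded from the output):
  F1 = -(9) = -9
  G1 = -9 + 9 = 0
  E7 = MIN(0, 9) = 0

Propagation after the edit:
  E7: runs — H4 9->-9; result -9.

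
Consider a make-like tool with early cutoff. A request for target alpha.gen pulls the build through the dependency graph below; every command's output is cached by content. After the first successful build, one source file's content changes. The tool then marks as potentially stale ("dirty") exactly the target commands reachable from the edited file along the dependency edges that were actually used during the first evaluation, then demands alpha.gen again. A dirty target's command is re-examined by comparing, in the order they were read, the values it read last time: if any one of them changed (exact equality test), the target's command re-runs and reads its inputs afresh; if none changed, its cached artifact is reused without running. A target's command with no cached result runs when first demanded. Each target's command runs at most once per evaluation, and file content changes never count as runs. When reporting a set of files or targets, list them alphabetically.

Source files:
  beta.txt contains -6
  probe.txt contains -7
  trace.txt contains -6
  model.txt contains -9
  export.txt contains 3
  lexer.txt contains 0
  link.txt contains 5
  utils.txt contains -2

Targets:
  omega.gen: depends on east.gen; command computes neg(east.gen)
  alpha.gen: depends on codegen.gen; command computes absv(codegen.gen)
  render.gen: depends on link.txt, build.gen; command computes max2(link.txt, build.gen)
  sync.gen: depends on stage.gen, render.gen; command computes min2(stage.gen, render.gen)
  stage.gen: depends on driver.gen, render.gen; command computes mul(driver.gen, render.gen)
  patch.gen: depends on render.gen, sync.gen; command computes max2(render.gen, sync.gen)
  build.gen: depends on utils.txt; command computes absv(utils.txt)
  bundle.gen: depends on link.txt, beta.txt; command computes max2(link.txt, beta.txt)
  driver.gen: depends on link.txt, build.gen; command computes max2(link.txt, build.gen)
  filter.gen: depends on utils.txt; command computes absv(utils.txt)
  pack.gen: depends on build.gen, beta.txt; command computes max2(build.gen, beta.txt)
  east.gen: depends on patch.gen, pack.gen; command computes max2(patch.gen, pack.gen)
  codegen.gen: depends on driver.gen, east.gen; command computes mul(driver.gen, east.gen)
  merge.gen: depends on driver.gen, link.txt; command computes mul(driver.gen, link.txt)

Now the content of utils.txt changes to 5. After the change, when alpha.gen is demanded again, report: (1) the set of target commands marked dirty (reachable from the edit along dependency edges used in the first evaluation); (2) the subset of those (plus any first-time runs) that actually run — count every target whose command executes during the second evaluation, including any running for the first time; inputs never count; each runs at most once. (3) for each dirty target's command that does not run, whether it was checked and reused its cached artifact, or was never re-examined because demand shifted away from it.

First demand of the output computes:
  build.gen = absv(-2) = 2
  driver.gen = max2(5, 2) = 5
  pack.gen = max2(2, -6) = 2
  render.gen = max2(5, 2) = 5
  stage.gen = mul(5, 5) = 25
  sync.gen = min2(25, 5) = 5
  patch.gen = max2(5, 5) = 5
  east.gen = max2(5, 2) = 5
  codegen.gen = mul(5, 5) = 25
  alpha.gen = absv(25) = 25

After the edit, cleaning proceeds:
  build.gen: a read changed (utils.txt -2->5) — executes, giving 5.
  driver.gen: a read changed (build.gen 2->5) — executes, giving 5 — identical to its old value.
  pack.gen: a read changed (build.gen 2->5) — executes, giving 5.
  render.gen: a read changed (build.gen 2->5) — executes, giving 5 — identical to its old value.
  stage.gen: dirty, but its reads are unchanged (driver.gen unchanged, render.gen unchanged); cached 25 stands.
  sync.gen: dirty, but its reads are unchanged (stage.gen unchanged, render.gen unchanged); cached 5 stands.
  patch.gen: dirty, but its reads are unchanged (render.gen unchanged, sync.gen unchanged); cached 5 stands.
  east.gen: a read changed (pack.gen 2->5) — executes, giving 5 — identical to its old value.
  codegen.gen: dirty, but its reads are unchanged (driver.gen unchanged, east.gen unchanged); cached 25 stands.
  alpha.gen: dirty, but its reads are unchanged (codegen.gen unchanged); cached 25 stands.

Note where the cutoff bites: stage.gen is checked, finds nothing changed, and keeps its cache.

The edit dirties: alpha.gen, build.gen, codegen.gen, driver.gen, east.gen, pack.gen, patch.gen, render.gen, stage.gen, sync.gen.
5 target commands run: build.gen, driver.gen, east.gen, pack.gen, render.gen.
Cache hits after checking: alpha.gen, codegen.gen, patch.gen, stage.gen, sync.gen.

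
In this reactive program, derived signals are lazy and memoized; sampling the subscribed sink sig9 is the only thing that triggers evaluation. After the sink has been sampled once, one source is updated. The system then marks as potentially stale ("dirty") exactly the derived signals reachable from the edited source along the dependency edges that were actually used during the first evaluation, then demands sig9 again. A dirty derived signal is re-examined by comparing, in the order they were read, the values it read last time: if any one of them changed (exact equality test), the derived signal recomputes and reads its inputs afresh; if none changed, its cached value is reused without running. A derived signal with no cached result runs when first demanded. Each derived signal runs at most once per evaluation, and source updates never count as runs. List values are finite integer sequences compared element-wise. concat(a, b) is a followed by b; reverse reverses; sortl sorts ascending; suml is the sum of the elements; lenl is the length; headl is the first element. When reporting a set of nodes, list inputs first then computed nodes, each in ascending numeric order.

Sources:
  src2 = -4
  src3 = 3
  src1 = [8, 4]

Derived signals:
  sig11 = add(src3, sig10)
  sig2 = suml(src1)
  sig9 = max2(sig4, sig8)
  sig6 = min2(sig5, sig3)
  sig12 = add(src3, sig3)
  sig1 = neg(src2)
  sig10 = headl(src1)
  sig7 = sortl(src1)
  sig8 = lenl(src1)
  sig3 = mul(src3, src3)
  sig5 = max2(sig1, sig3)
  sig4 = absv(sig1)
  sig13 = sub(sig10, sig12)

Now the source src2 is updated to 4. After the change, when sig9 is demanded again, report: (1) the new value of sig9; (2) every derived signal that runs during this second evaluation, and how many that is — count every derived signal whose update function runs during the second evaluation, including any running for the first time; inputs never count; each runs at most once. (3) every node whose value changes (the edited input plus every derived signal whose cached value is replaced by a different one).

First demand of the output computes:
  sig1 = neg(-4) = 4
  sig4 = absv(4) = 4
  sig8 = lenl([8, 4]) = 2
  sig9 = max2(4, 2) = 4

After the edit, cleaning proceeds:
  sig1: a read changed (src2 -4->4) — executes, giving -4.
  sig4: a read changed (sig1 4->-4) — executes, giving 4 — identical to its old value.
  sig9: dirty, but its reads are unchanged (sig4 unchanged, sig8 unchanged); cached 4 stands.

Note the absorption at sig4: it re-runs yet its value is the same, leaving the output's value untouched.

Demanding sig9 again yields 4.
2 derived signals run: sig1, sig4.
The nodes whose values change: src2, sig1.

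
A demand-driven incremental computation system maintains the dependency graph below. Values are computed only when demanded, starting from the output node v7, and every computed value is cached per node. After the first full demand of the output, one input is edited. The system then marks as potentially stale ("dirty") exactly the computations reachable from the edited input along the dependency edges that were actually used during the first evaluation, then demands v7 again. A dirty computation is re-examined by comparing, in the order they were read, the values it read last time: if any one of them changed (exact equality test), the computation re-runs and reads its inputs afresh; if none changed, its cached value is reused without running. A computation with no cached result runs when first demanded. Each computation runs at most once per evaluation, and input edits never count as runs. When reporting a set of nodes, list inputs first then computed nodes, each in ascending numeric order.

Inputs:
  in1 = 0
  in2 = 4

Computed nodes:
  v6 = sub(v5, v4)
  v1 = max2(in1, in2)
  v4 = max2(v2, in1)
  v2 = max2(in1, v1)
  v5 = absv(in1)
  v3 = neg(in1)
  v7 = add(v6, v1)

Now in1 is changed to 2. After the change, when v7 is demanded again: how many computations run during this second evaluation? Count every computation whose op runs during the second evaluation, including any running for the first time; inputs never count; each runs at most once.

First evaluation (everything demanded from the output):
  v1 = max2(0, 4) = 4
  v2 = max2(0, 4) = 4
  v4 = max2(4, 0) = 4
  v5 = absv(0) = 0
  v6 = sub(0, 4) = -4
  v7 = add(-4, 4) = 0

Propagation after the edit:
  v1: runs — in1 0->2; result 4 (same value as before).
  v2: runs — in1 0->2; result 4 (same value as before).
  v4: runs — in1 0->2; result 4 (same value as before).
  v5: runs — in1 0->2; result 2.
  v6: runs — v5 0->2; result -2.
  v7: runs — v6 -4->-2; result 2.

Computations that run: v1, v2, v4, v5, v6, v7 — 6 in total.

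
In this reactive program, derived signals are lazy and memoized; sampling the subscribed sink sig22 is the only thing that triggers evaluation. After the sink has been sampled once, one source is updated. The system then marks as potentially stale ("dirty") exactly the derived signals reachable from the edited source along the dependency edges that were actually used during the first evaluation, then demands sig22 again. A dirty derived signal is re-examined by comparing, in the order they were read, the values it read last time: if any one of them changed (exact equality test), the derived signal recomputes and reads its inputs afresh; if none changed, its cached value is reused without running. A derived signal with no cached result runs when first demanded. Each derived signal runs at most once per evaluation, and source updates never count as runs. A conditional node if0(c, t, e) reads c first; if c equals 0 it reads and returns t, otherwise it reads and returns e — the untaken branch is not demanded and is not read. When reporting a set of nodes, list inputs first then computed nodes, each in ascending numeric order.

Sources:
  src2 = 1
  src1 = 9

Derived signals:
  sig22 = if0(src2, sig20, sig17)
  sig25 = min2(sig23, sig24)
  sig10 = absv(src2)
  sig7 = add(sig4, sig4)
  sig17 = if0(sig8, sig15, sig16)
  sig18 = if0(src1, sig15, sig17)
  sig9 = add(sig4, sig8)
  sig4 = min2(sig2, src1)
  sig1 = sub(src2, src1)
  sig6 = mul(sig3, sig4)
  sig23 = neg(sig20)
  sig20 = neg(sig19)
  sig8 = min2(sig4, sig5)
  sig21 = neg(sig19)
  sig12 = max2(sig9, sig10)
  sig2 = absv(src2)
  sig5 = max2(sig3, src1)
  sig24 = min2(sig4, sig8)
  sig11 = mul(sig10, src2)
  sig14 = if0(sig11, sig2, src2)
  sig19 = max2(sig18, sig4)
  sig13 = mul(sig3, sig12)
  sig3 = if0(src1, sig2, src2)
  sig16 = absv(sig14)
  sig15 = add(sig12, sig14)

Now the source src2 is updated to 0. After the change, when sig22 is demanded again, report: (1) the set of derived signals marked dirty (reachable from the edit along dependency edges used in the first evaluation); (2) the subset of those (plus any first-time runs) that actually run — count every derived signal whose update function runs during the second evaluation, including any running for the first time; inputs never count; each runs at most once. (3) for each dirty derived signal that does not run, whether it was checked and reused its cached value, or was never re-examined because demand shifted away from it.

First demand of the output computes:
  sig2 = absv(1) = 1
  sig3 = if0(src1=9 -> else branch src2) = 1
  sig4 = min2(1, 9) = 1
  sig5 = max2(1, 9) = 9
  sig8 = min2(1, 9) = 1
  sig10 = absv(1) = 1
  sig11 = mul(1, 1) = 1
  sig14 = if0(sig11=1 -> else branch src2) = 1
  sig16 = absv(1) = 1
  sig17 = if0(sig8=1 -> else branch sig16) = 1
  sig22 = if0(src2=1 -> else branch sig17) = 1

After the edit, cleaning proceeds:
  sig2: a read changed (src2 1->0) — executes, giving 0.
  sig3: a read changed (src2 1->0) — executes, giving 0.
  sig4: a read changed (sig2 1->0) — executes, giving 0.
  sig5: a read changed (sig3 1->0) — executes, giving 9 — identical to its old value.
  sig8: a read changed (sig4 1->0) — executes, giving 0.
  sig9: had never run; runs now, result 0.
  sig10: a read changed (src2 1->0) — executes, giving 0.
  sig11: a read changed (sig10 1->0; src2 1->0) — executes, giving 0.
  sig12: had never run; runs now, result 0.
  sig14: a read changed (sig11 1->0; src2 1->0) — executes, giving 0.
  sig15: had never run; runs now, result 0.
  sig16: stays stale; no demand reaches it after the flip.
  sig17: a read changed (sig8 1->0) — executes, giving 0.
  sig18: had never run; runs now, result 0.
  sig19: had never run; runs now, result 0.
  sig20: had never run; runs now, result 0.
  sig22: a read changed (src2 1->0; sig17 1->0) — executes, giving 0.

Note the branch switch — demand abandons sig16, which is never re-examined.

The edit dirties: sig2, sig3, sig4, sig5, sig8, sig10, sig11, sig14, sig16, sig17, sig22.
16 derived signals run: sig2, sig3, sig4, sig5, sig8, sig9, sig10, sig11, sig12, sig14, sig15, sig17, sig18, sig19, sig20, sig22.
Unvisited dirty nodes (no longer demanded): sig16.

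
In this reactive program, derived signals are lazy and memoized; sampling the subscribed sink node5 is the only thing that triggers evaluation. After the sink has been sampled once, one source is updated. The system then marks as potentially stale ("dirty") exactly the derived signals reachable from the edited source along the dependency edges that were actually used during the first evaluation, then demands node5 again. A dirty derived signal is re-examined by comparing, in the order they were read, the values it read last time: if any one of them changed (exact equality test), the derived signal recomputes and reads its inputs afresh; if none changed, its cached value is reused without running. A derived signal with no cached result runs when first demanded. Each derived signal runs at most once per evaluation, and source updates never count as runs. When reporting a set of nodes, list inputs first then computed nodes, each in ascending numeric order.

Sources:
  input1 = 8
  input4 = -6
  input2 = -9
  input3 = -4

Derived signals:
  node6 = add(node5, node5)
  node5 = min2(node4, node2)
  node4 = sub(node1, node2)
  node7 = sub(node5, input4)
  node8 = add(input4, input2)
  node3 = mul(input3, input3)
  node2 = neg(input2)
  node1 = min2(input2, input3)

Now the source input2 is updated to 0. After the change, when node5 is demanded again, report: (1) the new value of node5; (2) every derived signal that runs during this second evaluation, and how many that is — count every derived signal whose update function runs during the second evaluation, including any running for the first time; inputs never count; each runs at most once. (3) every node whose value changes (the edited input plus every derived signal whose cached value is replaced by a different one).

Demanding node5 again yields -4.
4 derived signals run: node1, node2, node4, node5.
The nodes whose values change: input2, node1, node2, node4, node5.

First demand of the output computes:
  node1 = min2(-9, -4) = -9
  node2 = neg(-9) = 9
  node4 = sub(-9, 9) = -18
  node5 = min2(-18, 9) = -18

After the edit, cleaning proceeds:
  node1: a read changed (input2 -9->0) — executes, giving -4.
  node2: a read changed (input2 -9->0) — executes, giving 0.
  node4: a read changed (node1 -9->-4; node2 9->0) — executes, giving -4.
  node5: a read changed (node4 -18->-4; node2 9->0) — executes, giving -4.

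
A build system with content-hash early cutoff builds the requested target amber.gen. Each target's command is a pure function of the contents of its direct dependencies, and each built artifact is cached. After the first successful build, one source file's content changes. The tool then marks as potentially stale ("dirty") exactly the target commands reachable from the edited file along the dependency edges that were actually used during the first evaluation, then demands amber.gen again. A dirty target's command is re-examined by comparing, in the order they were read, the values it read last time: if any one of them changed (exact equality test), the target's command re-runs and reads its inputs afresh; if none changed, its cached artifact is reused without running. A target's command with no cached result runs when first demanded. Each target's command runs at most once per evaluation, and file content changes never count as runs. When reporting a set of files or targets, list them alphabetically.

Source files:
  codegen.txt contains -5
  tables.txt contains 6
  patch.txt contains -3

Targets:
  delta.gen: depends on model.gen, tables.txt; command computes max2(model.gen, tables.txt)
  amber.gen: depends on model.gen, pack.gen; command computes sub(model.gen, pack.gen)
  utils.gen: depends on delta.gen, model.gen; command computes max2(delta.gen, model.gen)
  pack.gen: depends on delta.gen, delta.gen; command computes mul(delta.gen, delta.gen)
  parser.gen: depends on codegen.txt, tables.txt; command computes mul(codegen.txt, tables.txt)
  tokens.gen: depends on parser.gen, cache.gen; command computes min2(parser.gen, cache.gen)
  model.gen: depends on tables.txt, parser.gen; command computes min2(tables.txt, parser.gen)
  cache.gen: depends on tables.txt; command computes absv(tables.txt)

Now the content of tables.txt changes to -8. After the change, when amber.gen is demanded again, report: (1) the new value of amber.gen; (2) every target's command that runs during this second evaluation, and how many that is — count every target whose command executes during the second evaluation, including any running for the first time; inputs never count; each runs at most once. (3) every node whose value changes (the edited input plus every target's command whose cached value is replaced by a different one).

New value of amber.gen: -72.
Target commands that run: amber.gen, delta.gen, model.gen, pack.gen, parser.gen — 5 in total.
Values that change: amber.gen, delta.gen, model.gen, pack.gen, parser.gen, tables.txt.

First evaluation (everything demanded from the output):
  parser.gen = mul(-5, 6) = -30
  model.gen = min2(6, -30) = -30
  delta.gen = max2(-30, 6) = 6
  pack.gen = mul(6, 6) = 36
  amber.gen = sub(-30, 36) = -66

Propagation after the edit:
  parser.gen: runs — tables.txt 6->-8; result 40.
  model.gen: runs — tables.txt 6->-8; parser.gen -30->40; result -8.
  delta.gen: runs — model.gen -30->-8; tables.txt 6->-8; result -8.
  pack.gen: runs — delta.gen 6->-8; delta.gen 6->-8; result 64.
  amber.gen: runs — model.gen -30->-8; pack.gen 36->64; result -72.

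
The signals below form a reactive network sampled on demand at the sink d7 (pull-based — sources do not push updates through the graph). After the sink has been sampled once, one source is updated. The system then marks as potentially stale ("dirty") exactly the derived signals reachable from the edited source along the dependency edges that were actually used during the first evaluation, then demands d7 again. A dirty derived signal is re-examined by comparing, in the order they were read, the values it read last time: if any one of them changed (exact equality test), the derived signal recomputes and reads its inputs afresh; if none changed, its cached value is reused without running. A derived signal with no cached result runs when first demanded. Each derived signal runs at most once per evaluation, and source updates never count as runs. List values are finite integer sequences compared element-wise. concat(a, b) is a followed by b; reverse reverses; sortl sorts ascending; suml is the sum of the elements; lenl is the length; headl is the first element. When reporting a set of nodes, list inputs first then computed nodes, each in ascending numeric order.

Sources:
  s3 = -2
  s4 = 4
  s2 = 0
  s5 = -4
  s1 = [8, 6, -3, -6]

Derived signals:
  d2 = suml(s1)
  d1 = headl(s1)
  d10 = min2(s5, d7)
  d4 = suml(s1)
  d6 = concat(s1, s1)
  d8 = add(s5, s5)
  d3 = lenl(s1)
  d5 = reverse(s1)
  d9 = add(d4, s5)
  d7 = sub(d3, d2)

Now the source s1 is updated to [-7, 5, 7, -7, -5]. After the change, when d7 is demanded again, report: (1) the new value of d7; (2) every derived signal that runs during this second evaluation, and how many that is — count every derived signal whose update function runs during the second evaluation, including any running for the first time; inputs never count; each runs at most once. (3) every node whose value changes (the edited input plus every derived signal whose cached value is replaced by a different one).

Initial pass — values computed on the first demand:
  d2 = suml([8, 6, -3, -6]) = 5
  d3 = lenl([8, 6, -3, -6]) = 4
  d7 = sub(4, 5) = -1

Second demand — change propagation:
  d2: re-runs because s1 [8, 6, -3, -6]->[-7, 5, 7, -7, -5]; new result -7.
  d3: re-runs because s1 [8, 6, -3, -6]->[-7, 5, 7, -7, -5]; new result 5.
  d7: re-runs because d3 4->5; d2 5->-7; new result 12.

d7 now evaluates to 12.
Run set: d2, d3, d7 (3 run).
Changed values: s1, d2, d3, d7.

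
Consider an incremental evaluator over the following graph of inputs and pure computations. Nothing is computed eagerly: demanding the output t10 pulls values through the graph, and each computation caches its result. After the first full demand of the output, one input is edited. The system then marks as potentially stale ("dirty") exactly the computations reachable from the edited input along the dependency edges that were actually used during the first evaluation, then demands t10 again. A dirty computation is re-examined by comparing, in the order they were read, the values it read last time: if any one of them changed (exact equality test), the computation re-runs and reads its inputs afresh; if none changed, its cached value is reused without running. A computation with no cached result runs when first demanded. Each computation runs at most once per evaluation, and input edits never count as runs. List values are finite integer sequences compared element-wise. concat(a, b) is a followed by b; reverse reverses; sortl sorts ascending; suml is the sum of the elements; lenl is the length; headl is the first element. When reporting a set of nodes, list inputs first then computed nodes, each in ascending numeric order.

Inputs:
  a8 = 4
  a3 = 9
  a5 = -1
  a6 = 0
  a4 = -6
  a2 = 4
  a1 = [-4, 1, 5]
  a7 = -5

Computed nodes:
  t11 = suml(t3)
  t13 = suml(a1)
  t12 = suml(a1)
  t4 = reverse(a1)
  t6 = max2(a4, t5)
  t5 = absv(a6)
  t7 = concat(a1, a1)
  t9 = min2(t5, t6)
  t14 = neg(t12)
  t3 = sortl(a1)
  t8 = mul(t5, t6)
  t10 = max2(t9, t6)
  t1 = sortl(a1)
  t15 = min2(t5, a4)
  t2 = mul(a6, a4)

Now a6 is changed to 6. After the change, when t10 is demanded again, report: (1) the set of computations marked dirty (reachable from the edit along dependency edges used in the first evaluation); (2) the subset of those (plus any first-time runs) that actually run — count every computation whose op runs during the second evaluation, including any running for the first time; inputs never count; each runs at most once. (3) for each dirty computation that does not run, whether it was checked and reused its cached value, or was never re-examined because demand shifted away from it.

Dirty set: t5, t6, t9, t10.
Run set: t5, t6, t9, t10 (4 run).
All dirty computations ended up running.

Initial pass — values computed on the first demand:
  t5 = absv(0) = 0
  t6 = max2(-6, 0) = 0
  t9 = min2(0, 0) = 0
  t10 = max2(0, 0) = 0

Second demand — change propagation:
  t5: re-runs because a6 0->6; new result 6.
  t6: re-runs because t5 0->6; new result 6.
  t9: re-runs because t5 0->6; t6 0->6; new result 6.
  t10: re-runs because t9 0->6; t6 0->6; new result 6.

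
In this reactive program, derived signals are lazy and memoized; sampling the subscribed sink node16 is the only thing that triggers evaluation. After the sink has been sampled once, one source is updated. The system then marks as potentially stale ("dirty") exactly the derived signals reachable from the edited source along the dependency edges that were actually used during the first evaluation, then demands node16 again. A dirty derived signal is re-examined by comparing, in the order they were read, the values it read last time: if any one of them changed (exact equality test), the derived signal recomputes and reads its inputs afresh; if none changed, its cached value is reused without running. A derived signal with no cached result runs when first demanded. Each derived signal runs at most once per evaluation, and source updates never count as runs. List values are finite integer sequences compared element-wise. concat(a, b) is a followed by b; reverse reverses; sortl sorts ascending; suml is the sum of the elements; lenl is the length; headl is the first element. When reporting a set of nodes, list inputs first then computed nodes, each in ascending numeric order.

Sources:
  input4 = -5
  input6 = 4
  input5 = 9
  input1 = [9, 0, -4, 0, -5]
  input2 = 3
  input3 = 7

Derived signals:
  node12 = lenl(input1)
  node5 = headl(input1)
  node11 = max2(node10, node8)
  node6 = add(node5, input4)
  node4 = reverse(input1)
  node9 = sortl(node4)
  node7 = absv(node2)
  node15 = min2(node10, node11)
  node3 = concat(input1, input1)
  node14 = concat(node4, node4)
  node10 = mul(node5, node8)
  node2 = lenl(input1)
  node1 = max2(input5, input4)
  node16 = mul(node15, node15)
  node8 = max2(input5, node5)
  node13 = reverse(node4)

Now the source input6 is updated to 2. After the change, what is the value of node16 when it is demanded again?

Demanding node16 again yields 6561.
Note the shortcut — nothing in the graph depends on input6 at all, so no recomputation happens.

First demand of the output computes:
  node5 = headl([9, 0, -4, 0, -5]) = 9
  node8 = max2(9, 9) = 9
  node10 = mul(9, 9) = 81
  node11 = max2(81, 9) = 81
  node15 = min2(81, 81) = 81
  node16 = mul(81, 81) = 6561

After the edit, cleaning proceeds:
  no node depends on input6 at all; the second demand re-runs nothing.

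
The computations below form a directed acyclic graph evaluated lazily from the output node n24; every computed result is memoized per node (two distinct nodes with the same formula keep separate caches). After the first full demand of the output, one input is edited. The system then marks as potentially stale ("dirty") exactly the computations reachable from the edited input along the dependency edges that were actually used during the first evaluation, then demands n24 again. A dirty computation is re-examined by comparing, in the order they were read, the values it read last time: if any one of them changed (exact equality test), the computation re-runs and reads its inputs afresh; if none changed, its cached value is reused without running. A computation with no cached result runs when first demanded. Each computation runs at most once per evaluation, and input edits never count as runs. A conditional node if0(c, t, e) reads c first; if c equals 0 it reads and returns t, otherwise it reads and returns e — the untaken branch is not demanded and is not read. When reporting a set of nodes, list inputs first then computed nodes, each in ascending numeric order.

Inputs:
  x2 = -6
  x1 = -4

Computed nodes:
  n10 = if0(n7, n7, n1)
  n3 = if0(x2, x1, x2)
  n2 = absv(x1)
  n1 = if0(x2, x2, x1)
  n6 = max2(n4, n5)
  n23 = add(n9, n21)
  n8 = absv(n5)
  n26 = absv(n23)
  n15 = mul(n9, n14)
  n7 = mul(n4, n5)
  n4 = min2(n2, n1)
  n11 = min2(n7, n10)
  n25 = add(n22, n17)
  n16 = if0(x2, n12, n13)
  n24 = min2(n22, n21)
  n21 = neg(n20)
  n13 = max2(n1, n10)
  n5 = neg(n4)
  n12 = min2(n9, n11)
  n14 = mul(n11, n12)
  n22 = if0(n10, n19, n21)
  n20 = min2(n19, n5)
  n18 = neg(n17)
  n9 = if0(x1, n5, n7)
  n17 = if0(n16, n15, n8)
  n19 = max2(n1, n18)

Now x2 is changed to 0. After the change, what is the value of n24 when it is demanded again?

First demand of the output computes:
  n1 = if0(x2=-6 -> else branch x1) = -4
  n2 = absv(-4) = 4
  n4 = min2(4, -4) = -4
  n5 = neg(-4) = 4
  n7 = mul(-4, 4) = -16
  n8 = absv(4) = 4
  n10 = if0(n7=-16 -> else branch n1) = -4
  n13 = max2(-4, -4) = -4
  n16 = if0(x2=-6 -> else branch n13) = -4
  n17 = if0(n16=-4 -> else branch n8) = 4
  n18 = neg(4) = -4
  n19 = max2(-4, -4) = -4
  n20 = min2(-4, 4) = -4
  n21 = neg(-4) = 4
  n22 = if0(n10=-4 -> else branch n21) = 4
  n24 = min2(4, 4) = 4

After the edit, cleaning proceeds:
  n1: a read changed (x2 -6->0) — executes, giving 0.
  n4: a read changed (n1 -4->0) — executes, giving 0.
  n5: a read changed (n4 -4->0) — executes, giving 0.
  n7: a read changed (n4 -4->0; n5 4->0) — executes, giving 0.
  n8: stays stale; no demand reaches it after the flip.
  n9: had never run; runs now, result 0.
  n10: a read changed (n7 -16->0; n1 -4->0) — executes, giving 0.
  n11: had never run; runs now, result 0.
  n12: had never run; runs now, result 0.
  n13: stays stale; no demand reaches it after the flip.
  n14: had never run; runs now, result 0.
  n15: had never run; runs now, result 0.
  n16: a read changed (x2 -6->0) — executes, giving 0.
  n17: a read changed (n16 -4->0) — executes, giving 0.
  n18: a read changed (n17 4->0) — executes, giving 0.
  n19: a read changed (n1 -4->0; n18 -4->0) — executes, giving 0.
  n20: a read changed (n19 -4->0; n5 4->0) — executes, giving 0.
  n21: a read changed (n20 -4->0) — executes, giving 0.
  n22: a read changed (n10 -4->0; n21 4->0) — executes, giving 0.
  n24: a read changed (n22 4->0; n21 4->0) — executes, giving 0.

Note the branch switch — demand abandons n8, n13, which are never re-examined.

Demanding n24 again yields 0.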